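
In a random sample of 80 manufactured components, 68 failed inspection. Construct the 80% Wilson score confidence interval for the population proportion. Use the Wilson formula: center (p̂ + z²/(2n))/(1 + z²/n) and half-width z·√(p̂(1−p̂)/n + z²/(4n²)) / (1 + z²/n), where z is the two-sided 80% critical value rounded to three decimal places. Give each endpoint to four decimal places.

(0.7918, 0.8941)

Here p̂ = 68/80 = 0.85000 and z = 1.282 (z² = 1.643524).
Denominator 1 + z²/n = 1 + 1.643524/80 = 1.020544.
Center = (0.85000 + 0.010272)/1.020544 = 0.84295.
Radicand: p̂(1−p̂)/n + z²/(4n²) = 0.001593750 + 0.000064200 = 0.001657950.
Half-width = z·√(radicand)/denom = 1.282·0.040718/1.020544 = 0.05115.
So the interval runs from 0.7918 to 0.8941.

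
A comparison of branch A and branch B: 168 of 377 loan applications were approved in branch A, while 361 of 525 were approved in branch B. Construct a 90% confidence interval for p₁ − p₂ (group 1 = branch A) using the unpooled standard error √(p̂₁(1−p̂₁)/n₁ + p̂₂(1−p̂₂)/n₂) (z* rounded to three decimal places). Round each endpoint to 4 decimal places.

(-0.2957, -0.1883)

p̂₁ = 168/377 = 0.44562, p̂₂ = 361/525 = 0.68762; p̂₁ − p̂₂ = -0.24200.
Unpooled SE = √(p̂₁(1−p̂₁)/n₁ + p̂₂(1−p̂₂)/n₂) = √(0.000655287 + 0.000409141) = 0.032626.
z* = 1.645 at the 90% level. Margin = 1.645·0.032626 = 0.05367.
So the interval runs from -0.2957 to -0.1883.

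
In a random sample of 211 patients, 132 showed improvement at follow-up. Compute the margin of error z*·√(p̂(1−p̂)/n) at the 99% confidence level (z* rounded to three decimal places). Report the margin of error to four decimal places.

ME = 0.0858

With x = 132 successes in n = 211, p̂ = 0.62559.
Standard error of p̂: √(0.234227/211) = √0.001110078 = 0.033318.
For 99% confidence, z* = 2.576.
So ME = 0.0858.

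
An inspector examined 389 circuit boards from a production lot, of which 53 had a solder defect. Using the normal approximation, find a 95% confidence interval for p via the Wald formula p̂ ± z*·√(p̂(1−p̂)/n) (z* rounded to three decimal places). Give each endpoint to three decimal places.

(0.102, 0.170)

p̂ = 53/389 = 0.13625.
SE = √(p̂(1−p̂)/n) = √(0.117684/389) = 0.017393.
For 95% confidence, z* = 1.960.
Margin = 1.960·0.017393 = 0.03409.
CI: 0.13625 ± 0.03409 = (0.102, 0.170).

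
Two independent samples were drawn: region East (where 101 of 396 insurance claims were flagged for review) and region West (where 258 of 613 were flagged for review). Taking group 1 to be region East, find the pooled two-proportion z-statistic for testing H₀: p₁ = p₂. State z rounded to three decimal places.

p̂₁ = 101/396 = 0.25505, p̂₂ = 258/613 = 0.42088.
Pooling: p̂ = 359/1009 = 0.35580.
Pooled SE = √[0.2292057·0.00415657] ≈ 0.030866.
z = (p̂₁ − p̂₂)/SE = (0.25505 − 0.42088)/0.030866 = -0.16583/0.030866 = -5.373.

z = -5.373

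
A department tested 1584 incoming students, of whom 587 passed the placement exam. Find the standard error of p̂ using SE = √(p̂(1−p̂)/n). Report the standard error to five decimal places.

SE = 0.01213

p̂ = 587/1584 = 0.37058.
p̂(1−p̂) = 0.233250.
Dividing by n and taking the root: √0.000147254 = 0.01213.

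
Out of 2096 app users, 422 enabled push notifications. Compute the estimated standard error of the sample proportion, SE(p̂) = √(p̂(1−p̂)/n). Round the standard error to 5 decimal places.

Sample proportion p̂ = 422/2096 = 0.20134.
p̂(1−p̂) = 0.160802.
SE = √(0.160802/2096) = √0.000076719 = 0.00876.

SE = 0.00876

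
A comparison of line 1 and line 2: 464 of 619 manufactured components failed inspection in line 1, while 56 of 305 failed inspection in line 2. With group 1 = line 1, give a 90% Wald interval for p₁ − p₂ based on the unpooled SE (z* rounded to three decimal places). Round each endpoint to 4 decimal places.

p̂₁ = 0.74960, p̂₂ = 0.18361, so the observed difference is 0.56599.
SE = √(0.000303234 + 0.000491460) = √0.000794694 = 0.028190.
The 90% critical value is z* = 1.645. Margin = 1.645·0.028190 = 0.04637.
CI: 0.56599 ± 0.04637 = (0.5196, 0.6124).

(0.5196, 0.6124)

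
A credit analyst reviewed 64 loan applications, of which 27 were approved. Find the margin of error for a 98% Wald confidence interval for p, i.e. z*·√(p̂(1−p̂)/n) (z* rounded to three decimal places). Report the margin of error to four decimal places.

With x = 27 successes in n = 64, p̂ = 0.42188.
Standard error of p̂: √(0.243896/64) = √0.003810883 = 0.061732.
z* = 2.326 at the 98% level.
So ME = 0.1436.

ME = 0.1436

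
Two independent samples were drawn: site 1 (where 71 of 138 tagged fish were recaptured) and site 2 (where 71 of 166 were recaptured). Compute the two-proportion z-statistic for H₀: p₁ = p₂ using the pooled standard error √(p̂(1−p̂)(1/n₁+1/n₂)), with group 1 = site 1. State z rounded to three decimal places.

Sample proportions: p̂₁ = 71/138 = 0.51449 and p̂₂ = 71/166 = 0.42771.
Pooling: p̂ = 142/304 = 0.46711.
Pooled SE = √[0.2489179·0.01327047] ≈ 0.057474.
z = 0.08678/0.057474 = 1.510.

z = 1.510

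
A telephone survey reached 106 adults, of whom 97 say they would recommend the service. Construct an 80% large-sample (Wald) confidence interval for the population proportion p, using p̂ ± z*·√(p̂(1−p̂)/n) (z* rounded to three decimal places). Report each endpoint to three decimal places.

The sample proportion is 97/106 = 0.91509.
Standard error of p̂: √(0.077697/106) = √0.000732988 = 0.027074.
The 80% critical value is z* = 1.282.
Margin = 1.282·0.027074 = 0.03471.
Interval: 0.91509 ± 0.03471 → (0.880, 0.950).

(0.880, 0.950)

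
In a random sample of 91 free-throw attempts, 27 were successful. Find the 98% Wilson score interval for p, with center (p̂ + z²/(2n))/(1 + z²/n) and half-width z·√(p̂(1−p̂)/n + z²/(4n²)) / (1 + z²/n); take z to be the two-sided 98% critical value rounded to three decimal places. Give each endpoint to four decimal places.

p̂ = 27/91 = 0.29670; z = 2.326, so z² = 5.410276.
Denominator 1 + z²/n = 1 + 5.410276/91 = 1.059454.
Adjusted center: (0.29670 + z²/(2n))/1.059454 = 0.30811.
Radicand: p̂(1−p̂)/n + z²/(4n²) = 0.002293082 + 0.000163334 = 0.002456416.
Half-width = 2.326·√0.002456416/1.059454 = 0.10881.
So the interval runs from 0.1993 to 0.4169.

(0.1993, 0.4169)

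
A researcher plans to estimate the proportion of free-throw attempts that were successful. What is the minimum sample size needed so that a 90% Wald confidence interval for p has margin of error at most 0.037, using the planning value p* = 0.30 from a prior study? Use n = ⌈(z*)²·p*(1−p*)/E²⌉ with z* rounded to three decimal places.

n = 416

The 90% critical value is z* = 1.645.
p*(1−p*) = 0.30·0.70 = 0.2100.
(z*)²·p*(1−p*)/E² = 2.706025·0.2100/0.001369 = 415.095.
Rounding up, n = 416.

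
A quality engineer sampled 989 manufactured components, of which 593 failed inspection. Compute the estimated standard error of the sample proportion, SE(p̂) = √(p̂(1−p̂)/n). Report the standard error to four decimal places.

With x = 593 successes in n = 989, p̂ = 0.59960.
p̂(1−p̂) = 0.59960·0.40040 = 0.240080.
SE = √(0.240080/989) = √0.000242750 = 0.0156.

SE = 0.0156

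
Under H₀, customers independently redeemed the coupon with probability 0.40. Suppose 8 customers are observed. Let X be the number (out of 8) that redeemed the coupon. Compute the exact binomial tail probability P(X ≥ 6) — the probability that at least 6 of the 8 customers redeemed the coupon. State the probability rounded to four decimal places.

P = 0.0498

X ~ Binomial(n=8, p=0.40).
P(X ≥ 6) = C(8,6)·0.40^6·0.60^2 + C(8,7)·0.40^7·0.60^1 + C(8,8)·0.40^8·0.60^0.
= 0.041288 + 0.007864 + 0.000655 = 0.0498.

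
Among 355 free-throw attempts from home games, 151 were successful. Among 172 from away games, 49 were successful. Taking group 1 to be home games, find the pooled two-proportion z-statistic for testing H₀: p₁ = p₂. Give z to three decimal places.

Sample proportions: p̂₁ = 151/355 = 0.42535 and p̂₂ = 49/172 = 0.28488.
Pooling: p̂ = 200/527 = 0.37951.
Pooled SE = √[0.2354814·0.00863085] ≈ 0.045082.
z = (p̂₁ − p̂₂)/SE = (0.42535 − 0.28488)/0.045082 = 0.14047/0.045082 = 3.116.

z = 3.116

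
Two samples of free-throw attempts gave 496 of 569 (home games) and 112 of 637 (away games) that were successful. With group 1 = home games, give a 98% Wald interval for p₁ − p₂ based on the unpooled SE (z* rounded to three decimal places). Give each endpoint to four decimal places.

(0.6480, 0.7438)

p̂₁ = 496/569 = 0.87170, p̂₂ = 112/637 = 0.17582; p̂₁ − p̂₂ = 0.69588.
Unpooled SE = √(p̂₁(1−p̂₁)/n₁ + p̂₂(1−p̂₂)/n₂) = √(0.000196548 + 0.000227488) = 0.020592.
z* = 2.326 at the 98% level. Margin of error = 0.04790.
CI: 0.69588 ± 0.04790 = (0.6480, 0.7438).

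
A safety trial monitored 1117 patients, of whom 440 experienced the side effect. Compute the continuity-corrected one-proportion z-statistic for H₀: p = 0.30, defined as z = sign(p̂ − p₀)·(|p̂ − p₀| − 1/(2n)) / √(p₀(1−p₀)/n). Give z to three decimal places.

z = 6.817

The sample proportion is 440/1117 = 0.39391. p̂ − p₀ = 0.093912.
Continuity correction 1/(2n) = 1/2234 = 0.000448.
Corrected numerator: |0.093912| − 0.000448 = 0.093464.
SE₀ = √(0.30·0.70/1117) = 0.013711.
z = +0.093464/0.013711 = 6.817.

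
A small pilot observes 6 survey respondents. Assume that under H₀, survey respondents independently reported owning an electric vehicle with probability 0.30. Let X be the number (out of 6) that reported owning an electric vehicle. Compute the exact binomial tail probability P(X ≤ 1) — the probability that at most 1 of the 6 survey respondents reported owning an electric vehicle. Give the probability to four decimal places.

X ~ Binomial(n=6, p=0.30).
P(X ≤ 1) = C(6,0)·0.30^0·0.70^6 + C(6,1)·0.30^1·0.70^5.
= 0.117649 + 0.302526 = 0.4202.

P = 0.4202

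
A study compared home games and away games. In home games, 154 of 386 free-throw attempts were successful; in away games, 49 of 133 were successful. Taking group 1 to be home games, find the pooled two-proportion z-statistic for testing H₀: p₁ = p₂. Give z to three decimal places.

Sample proportions: p̂₁ = 154/386 = 0.39896 and p̂₂ = 49/133 = 0.36842.
Pooling: p̂ = 203/519 = 0.39114.
Pooled SE = √[0.2381488·0.01010947] ≈ 0.049067.
z = (p̂₁ − p̂₂)/SE = (0.39896 − 0.36842)/0.049067 = 0.03054/0.049067 = 0.622.

z = 0.622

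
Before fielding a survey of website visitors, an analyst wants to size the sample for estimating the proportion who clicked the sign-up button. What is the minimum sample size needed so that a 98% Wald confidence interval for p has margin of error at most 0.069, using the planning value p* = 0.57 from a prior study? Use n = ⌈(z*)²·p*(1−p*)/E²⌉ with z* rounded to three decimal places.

The 98% critical value is z* = 2.326.
p*(1−p*) = 0.2451.
(z*)²·p*(1−p*)/E² = 5.410276·0.2451/0.004761 = 278.525.
Rounding up, n = 279.

n = 279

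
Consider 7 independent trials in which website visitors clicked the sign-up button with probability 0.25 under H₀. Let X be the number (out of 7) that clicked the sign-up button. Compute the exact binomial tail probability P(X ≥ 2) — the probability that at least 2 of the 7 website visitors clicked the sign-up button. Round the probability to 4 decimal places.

P = 0.5551

X is binomial with n = 7 and p = 0.25.
P(X ≥ 2) = Σ_{j=2}^{7} C(7,j)·0.25^j·0.75^{7−j}.
= 0.311462 + 0.173035 + 0.057678 + 0.011536 + 0.001282 + 0.000061 = 0.5551.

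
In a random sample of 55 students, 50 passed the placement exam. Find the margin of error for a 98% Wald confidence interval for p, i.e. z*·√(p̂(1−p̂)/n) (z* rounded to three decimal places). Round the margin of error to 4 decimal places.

ME = 0.0902

Sample proportion p̂ = 50/55 = 0.90909.
SE(p̂) = √(0.90909·0.09091/55) = 0.038764.
The 98% critical value is z* = 2.326.
So ME = 0.0902.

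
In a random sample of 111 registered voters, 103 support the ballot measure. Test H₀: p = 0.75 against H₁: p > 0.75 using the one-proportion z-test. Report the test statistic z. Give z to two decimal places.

z = 4.33

The sample proportion is 103/111 = 0.92793.
Under H₀, SE = √(p₀(1−p₀)/n) = √(0.75·0.25/111) = √0.001689189 = 0.041100.
z = (0.92793 − 0.75)/0.041100 = 0.17793/0.041100 = 4.33.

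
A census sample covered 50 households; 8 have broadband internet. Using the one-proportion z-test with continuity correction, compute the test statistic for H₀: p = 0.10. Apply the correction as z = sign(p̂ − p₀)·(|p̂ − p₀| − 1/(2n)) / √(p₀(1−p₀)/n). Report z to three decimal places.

p̂ = 8/50 = 0.16000. p̂ − p₀ = 0.060000.
1/(2n) = 0.010000.
Corrected numerator: |0.060000| − 0.010000 = 0.050000.
Null standard error: √(0.10·0.90/50) = √0.001800000 = 0.042426.
z = +0.050000/0.042426 = 1.179.

z = 1.179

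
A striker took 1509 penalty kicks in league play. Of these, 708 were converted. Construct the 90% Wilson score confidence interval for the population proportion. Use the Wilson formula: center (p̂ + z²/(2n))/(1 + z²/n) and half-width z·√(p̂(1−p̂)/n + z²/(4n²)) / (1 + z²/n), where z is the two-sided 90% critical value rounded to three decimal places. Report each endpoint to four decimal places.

(0.4481, 0.4904)

Here p̂ = 708/1509 = 0.46918 and z = 1.645 (z² = 2.706025).
1 + z²/n = 1.001793.
Center = (0.46918 + 0.000897)/1.001793 = 0.46924.
Radicand: p̂(1−p̂)/n + z²/(4n²) = 0.000165043 + 0.000000297 = 0.000165340.
Half-width = 1.645·√0.000165340/1.001793 = 0.02111.
CI: 0.46924 ± 0.02111 = (0.4481, 0.4904).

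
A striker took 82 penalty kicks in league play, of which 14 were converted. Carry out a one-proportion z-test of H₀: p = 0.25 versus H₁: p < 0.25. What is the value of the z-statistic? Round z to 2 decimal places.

z = -1.66

p̂ = 14/82 = 0.17073.
Null standard error: √(0.25·0.75/82) = √0.002286585 = 0.047818.
z = (p̂ − p₀)/SE = (0.17073 − 0.25)/0.047818 = -1.66.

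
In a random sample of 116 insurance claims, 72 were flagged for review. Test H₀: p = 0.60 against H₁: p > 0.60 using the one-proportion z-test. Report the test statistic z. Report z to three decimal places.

Sample proportion p̂ = 72/116 = 0.62069.
SE₀ = √(0.60·0.40/116) = 0.045486.
z = (0.62069 − 0.60)/0.045486 = 0.02069/0.045486 = 0.455.

z = 0.455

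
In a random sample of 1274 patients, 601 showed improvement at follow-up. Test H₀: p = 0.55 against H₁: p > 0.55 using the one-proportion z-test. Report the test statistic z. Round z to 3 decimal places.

p̂ = 601/1274 = 0.47174.
Under H₀, SE = √(p₀(1−p₀)/n) = √(0.55·0.45/1274) = √0.000194270 = 0.013938.
z = (p̂ − p₀)/SE = (0.47174 − 0.55)/0.013938 = -5.615.

z = -5.615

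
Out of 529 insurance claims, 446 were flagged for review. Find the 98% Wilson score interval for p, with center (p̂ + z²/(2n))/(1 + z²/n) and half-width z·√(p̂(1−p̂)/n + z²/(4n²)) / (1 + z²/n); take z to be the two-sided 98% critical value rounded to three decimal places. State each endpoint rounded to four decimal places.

Here p̂ = 446/529 = 0.84310 and z = 2.326 (z² = 5.410276).
Denominator 1 + z²/n = 1 + 5.410276/529 = 1.010227.
Center = (0.84310 + 0.005114)/1.010227 = 0.83963.
Radicand: p̂(1−p̂)/n + z²/(4n²) = 0.000250061 + 0.000004833 = 0.000254894.
Half-width = 2.326·√0.000254894/1.010227 = 0.03676.
CI: 0.83963 ± 0.03676 = (0.8029, 0.8764).

(0.8029, 0.8764)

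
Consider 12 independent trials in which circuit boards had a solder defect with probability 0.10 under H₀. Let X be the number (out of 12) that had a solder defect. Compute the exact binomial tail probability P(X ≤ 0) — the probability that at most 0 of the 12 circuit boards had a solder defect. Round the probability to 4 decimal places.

X ~ Binomial(n=12, p=0.10).
P(X ≤ 0) = C(12,0)·0.10^0·0.90^12.
= 0.282430 = 0.2824.

P = 0.2824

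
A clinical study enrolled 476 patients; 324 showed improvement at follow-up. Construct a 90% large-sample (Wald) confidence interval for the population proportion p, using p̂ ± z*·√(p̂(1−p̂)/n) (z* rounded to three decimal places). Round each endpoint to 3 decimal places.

(0.646, 0.716)

With x = 324 successes in n = 476, p̂ = 0.68067.
SE(p̂) = √(0.68067·0.31933/476) = 0.021369.
z* = 1.645 at the 90% level.
Margin = 1.645·0.021369 = 0.03515.
Interval: 0.68067 ± 0.03515 → (0.646, 0.716).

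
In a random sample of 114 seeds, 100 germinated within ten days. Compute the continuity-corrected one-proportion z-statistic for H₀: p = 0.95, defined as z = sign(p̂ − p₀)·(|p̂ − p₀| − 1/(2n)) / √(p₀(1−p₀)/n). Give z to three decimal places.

With x = 100 successes in n = 114, p̂ = 0.87719. p̂ − p₀ = -0.072807.
1/(2n) = 0.004386.
Corrected numerator: |-0.072807| − 0.004386 = 0.068421.
Null standard error: √(0.95·0.05/114) = √0.000416667 = 0.020412.
z = (−)0.068421/0.020412 = -3.352.

z = -3.352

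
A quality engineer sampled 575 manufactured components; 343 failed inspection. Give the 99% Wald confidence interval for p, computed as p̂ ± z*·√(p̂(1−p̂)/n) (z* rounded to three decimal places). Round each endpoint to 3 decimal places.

The sample proportion is 343/575 = 0.59652.
SE(p̂) = √(0.59652·0.40348/575) = 0.020459.
z* = 2.576 at the 99% level.
Margin of error: 2.576 × 0.020459 = 0.05270.
CI: 0.59652 ± 0.05270 = (0.544, 0.649).

(0.544, 0.649)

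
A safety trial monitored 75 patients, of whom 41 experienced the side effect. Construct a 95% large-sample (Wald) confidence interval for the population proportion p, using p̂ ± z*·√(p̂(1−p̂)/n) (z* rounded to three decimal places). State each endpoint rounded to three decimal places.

With x = 41 successes in n = 75, p̂ = 0.54667.
SE(p̂) = √(0.54667·0.45333/75) = 0.057483.
For 95% confidence, z* = 1.960.
Margin = 1.960·0.057483 = 0.11267.
Interval: 0.54667 ± 0.11267 → (0.434, 0.659).

(0.434, 0.659)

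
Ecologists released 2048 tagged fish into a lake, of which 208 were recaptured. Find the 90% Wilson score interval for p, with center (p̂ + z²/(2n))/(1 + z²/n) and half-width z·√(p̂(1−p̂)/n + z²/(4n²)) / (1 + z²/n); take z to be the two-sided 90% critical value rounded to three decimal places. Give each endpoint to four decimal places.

(0.0911, 0.1131)

Here p̂ = 208/2048 = 0.10156 and z = 1.645 (z² = 2.706025).
1 + z²/n = 1.001321.
Center = (0.10156 + 0.000661)/1.001321 = 0.10209.
Radicand: p̂(1−p̂)/n + z²/(4n²) = 0.000044554 + 0.000000161 = 0.000044715.
Half-width = z·√(radicand)/denom = 1.645·0.006687/1.001321 = 0.01099.
Interval: 0.10209 ± 0.01099 → (0.0911, 0.1131).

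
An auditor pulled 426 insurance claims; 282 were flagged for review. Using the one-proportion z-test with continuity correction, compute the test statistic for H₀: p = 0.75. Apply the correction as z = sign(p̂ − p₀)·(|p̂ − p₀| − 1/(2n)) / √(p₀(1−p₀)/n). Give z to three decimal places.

The sample proportion is 282/426 = 0.66197. p̂ − p₀ = -0.088028.
1/(2n) = 0.001174.
Corrected numerator: |-0.088028| − 0.001174 = 0.086854.
SE₀ = √(0.75·0.25/426) = 0.020980.
z = −0.086854/0.020980 = -4.140.

z = -4.140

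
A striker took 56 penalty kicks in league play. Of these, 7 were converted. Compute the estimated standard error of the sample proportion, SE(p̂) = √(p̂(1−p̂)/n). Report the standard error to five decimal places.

With x = 7 successes in n = 56, p̂ = 0.12500.
p̂(1−p̂) = 0.12500·0.87500 = 0.109375.
SE = √(0.109375/56) = √0.001953125 = 0.04419.

SE = 0.04419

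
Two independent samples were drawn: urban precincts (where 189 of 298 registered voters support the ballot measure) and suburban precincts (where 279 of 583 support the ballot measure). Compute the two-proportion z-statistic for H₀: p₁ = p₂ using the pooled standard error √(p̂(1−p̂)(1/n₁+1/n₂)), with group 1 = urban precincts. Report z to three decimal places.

z = 4.381

Sample proportions: p̂₁ = 189/298 = 0.63423 and p̂₂ = 279/583 = 0.47856.
Pooling: p̂ = 468/881 = 0.53121.
Pooled SE = √[0.2490257·0.00507097] ≈ 0.035536.
z = (p̂₁ − p̂₂)/SE = (0.63423 − 0.47856)/0.035536 = 0.15567/0.035536 = 4.381.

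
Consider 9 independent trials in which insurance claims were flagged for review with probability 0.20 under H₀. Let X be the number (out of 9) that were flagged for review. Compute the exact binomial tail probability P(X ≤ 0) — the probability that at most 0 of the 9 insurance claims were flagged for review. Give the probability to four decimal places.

P = 0.1342

X ~ Binomial(n=9, p=0.20).
P(X ≤ 0) = C(9,0)·0.20^0·0.80^9.
= 0.134218 = 0.1342.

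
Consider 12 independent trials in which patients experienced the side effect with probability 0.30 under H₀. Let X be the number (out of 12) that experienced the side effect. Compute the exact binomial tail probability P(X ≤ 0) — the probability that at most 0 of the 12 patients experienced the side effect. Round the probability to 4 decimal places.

X ~ Binomial(n=12, p=0.30).
P(X ≤ 0) = C(12,0)·0.30^0·0.70^12.
= 0.013841 = 0.0138.

P = 0.0138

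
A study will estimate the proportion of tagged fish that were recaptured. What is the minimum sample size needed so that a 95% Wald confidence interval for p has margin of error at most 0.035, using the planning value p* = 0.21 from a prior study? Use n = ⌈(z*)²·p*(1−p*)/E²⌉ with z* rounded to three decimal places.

n = 521

z* = 1.960 at the 95% level.
p*(1−p*) = 0.1659.
Required n before rounding: 3.841600 × 0.1659 / 0.035² = 520.262.
⌈520.262⌉ = 521.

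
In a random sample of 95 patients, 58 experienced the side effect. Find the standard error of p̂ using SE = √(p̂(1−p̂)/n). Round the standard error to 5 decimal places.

The sample proportion is 58/95 = 0.61053.
p̂(1−p̂) = 0.61053·0.38947 = 0.237783.
Dividing by n and taking the root: √0.002502979 = 0.05003.

SE = 0.05003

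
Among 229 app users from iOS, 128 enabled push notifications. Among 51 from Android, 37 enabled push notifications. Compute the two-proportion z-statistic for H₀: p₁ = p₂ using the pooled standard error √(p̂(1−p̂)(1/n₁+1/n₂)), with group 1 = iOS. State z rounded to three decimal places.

z = -2.186

Sample proportions: p̂₁ = 128/229 = 0.55895 and p̂₂ = 37/51 = 0.72549.
Pooled p̂ = (128+37)/(229+51) = 165/280 = 0.58929.
Pooled SE = √[0.2420281·0.02397466] ≈ 0.076174.
z = (p̂₁ − p̂₂)/SE = (0.55895 − 0.72549)/0.076174 = -0.16654/0.076174 = -2.186.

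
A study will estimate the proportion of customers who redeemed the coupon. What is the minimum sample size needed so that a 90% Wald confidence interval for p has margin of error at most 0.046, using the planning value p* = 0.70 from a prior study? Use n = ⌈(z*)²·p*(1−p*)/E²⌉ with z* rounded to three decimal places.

z* = 1.645 at the 90% level.
p*(1−p*) = 0.70·0.30 = 0.2100.
(z*)²·p*(1−p*)/E² = 2.706025·0.2100/0.002116 = 268.556.
⌈268.556⌉ = 269.

n = 269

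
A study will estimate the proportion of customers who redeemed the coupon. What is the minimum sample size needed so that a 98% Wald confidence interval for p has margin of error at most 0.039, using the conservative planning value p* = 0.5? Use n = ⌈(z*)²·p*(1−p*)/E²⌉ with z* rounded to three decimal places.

n = 890

The 98% critical value is z* = 2.326.
p*(1−p*) = 0.2500.
(z*)²·p*(1−p*)/E² = 5.410276·0.2500/0.001521 = 889.263.
Rounding up, n = 890.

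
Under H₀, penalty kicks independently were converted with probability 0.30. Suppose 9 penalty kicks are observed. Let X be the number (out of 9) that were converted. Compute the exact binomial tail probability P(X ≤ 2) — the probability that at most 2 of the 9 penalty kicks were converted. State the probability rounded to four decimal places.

P = 0.4628

X ~ Binomial(n=9, p=0.30).
P(X ≤ 2) = C(9,0)·0.30^0·0.70^9 + C(9,1)·0.30^1·0.70^8 + C(9,2)·0.30^2·0.70^7.
= 0.040354 + 0.155650 + 0.266828 = 0.4628.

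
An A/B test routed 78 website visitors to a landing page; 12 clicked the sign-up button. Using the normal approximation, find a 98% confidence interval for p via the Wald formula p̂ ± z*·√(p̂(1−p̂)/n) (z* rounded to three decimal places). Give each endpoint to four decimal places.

Sample proportion p̂ = 12/78 = 0.15385.
Standard error of p̂: √(0.130178/78) = √0.001668942 = 0.040853.
For 98% confidence, z* = 2.326.
Margin = 2.326·0.040853 = 0.09502.
So the interval runs from 0.0588 to 0.2489.

(0.0588, 0.2489)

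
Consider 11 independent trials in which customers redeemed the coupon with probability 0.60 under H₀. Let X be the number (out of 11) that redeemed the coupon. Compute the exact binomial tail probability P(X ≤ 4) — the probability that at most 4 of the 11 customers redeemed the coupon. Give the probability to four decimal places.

X is binomial with n = 11 and p = 0.60.
P(X ≤ 4) = Σ_{j=0}^{4} C(11,j)·0.60^j·0.40^{11−j}.
= 0.000042 + 0.000692 + 0.005190 + 0.023357 + 0.070071 = 0.0994.

P = 0.0994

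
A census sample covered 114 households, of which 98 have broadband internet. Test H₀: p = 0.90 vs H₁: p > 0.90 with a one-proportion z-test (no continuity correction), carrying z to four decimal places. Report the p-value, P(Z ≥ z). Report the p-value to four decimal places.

The sample proportion is 98/114 = 0.85965.
Under H₀, SE = √(p₀(1−p₀)/n) = √(0.90·0.10/114) = √0.000789474 = 0.028098.
z = (p̂ − p₀)/SE = (98/114 − 0.90)/0.028098 ≈ -1.4361.
p-value = P(Z ≥ z) with z = -1.4361 → 0.9245.

p-value = 0.9245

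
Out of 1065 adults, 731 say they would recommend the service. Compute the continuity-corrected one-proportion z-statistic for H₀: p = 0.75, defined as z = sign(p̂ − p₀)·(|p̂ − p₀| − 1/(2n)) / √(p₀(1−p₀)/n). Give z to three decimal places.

z = -4.759

The sample proportion is 731/1065 = 0.68638. p̂ − p₀ = -0.063615.
1/(2n) = 0.000469.
Corrected numerator: |-0.063615| − 0.000469 = 0.063146.
SE₀ = √(0.75·0.25/1065) = 0.013269.
z = −0.063146/0.013269 = -4.759.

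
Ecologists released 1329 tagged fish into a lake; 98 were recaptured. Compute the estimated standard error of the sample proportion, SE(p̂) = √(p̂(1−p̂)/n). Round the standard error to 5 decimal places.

SE = 0.00717

Sample proportion p̂ = 98/1329 = 0.07374.
p̂(1−p̂) = 0.07374·0.92626 = 0.068302.
SE = √(0.068302/1329) = 0.00717.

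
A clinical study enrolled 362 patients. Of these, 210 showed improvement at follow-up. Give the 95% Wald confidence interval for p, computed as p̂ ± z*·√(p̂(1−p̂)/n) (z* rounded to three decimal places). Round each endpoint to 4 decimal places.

Sample proportion p̂ = 210/362 = 0.58011.
SE = √(p̂(1−p̂)/n) = √(0.243582/362) = 0.025940.
z* = 1.960 at the 95% level.
Margin = 1.960·0.025940 = 0.05084.
Interval: 0.58011 ± 0.05084 → (0.5293, 0.6310).

(0.5293, 0.6310)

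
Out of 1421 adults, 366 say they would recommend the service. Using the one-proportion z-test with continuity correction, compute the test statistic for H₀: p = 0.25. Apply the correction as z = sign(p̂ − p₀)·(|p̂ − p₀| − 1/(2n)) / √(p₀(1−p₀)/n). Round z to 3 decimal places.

p̂ = 366/1421 = 0.25757. p̂ − p₀ = 0.007565.
1/(2n) = 0.000352.
Corrected numerator: |0.007565| − 0.000352 = 0.007213.
SE₀ = √(0.25·0.75/1421) = 0.011487.
z = (+)0.007213/0.011487 = 0.628.

z = 0.628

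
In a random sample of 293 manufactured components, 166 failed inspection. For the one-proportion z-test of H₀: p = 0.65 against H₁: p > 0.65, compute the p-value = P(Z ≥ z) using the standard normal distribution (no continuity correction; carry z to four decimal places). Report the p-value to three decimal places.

Sample proportion p̂ = 166/293 = 0.56655.
Null standard error: √(0.65·0.35/293) = √0.000776451 = 0.027865.
Test statistic (full precision, shown to 4 dp): z = (166/293 − 0.65)/SE₀ ≈ -2.9947.
p-value = P(Z ≥ z) with z = -2.9947 → 0.999.

p-value = 0.999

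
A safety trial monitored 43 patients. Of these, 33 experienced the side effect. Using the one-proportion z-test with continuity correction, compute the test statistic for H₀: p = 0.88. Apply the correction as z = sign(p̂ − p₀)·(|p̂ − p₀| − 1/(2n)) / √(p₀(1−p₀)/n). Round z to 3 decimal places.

Sample proportion p̂ = 33/43 = 0.76744. p̂ − p₀ = -0.112558.
Continuity correction 1/(2n) = 1/86 = 0.011628.
Corrected numerator: |-0.112558| − 0.011628 = 0.100930.
SE₀ = √(0.88·0.12/43) = 0.049556.
z = −0.100930/0.049556 = -2.037.

z = -2.037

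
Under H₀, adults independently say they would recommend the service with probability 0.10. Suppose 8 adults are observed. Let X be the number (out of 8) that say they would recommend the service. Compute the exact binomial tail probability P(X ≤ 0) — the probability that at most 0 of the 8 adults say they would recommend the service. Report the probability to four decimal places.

X ~ Binomial(n=8, p=0.10).
P(X ≤ 0) = C(8,0)·0.10^0·0.90^8.
= 0.430467 = 0.4305.

P = 0.4305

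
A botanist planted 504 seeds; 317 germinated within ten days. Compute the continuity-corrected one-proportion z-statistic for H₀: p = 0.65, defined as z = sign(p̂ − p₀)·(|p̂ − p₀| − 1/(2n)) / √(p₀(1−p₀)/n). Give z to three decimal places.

p̂ = 317/504 = 0.62897. p̂ − p₀ = -0.021032.
1/(2n) = 0.000992.
Corrected numerator: |-0.021032| − 0.000992 = 0.020040.
Null standard error: √(0.65·0.35/504) = √0.000451389 = 0.021246.
z = −0.020040/0.021246 = -0.943.

z = -0.943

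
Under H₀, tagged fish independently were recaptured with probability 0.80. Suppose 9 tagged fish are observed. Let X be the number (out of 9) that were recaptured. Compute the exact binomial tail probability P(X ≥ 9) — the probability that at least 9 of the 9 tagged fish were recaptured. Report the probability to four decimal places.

P = 0.1342

X ~ Binomial(n=9, p=0.80).
P(X ≥ 9) = C(9,9)·0.80^9·0.20^0.
= 0.134218 = 0.1342.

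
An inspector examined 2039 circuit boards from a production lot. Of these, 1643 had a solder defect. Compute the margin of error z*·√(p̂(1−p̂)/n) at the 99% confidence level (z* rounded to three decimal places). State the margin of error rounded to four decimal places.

p̂ = 1643/2039 = 0.80579.
SE(p̂) = √(0.80579·0.19421/2039) = 0.008761.
For 99% confidence, z* = 2.576.
So ME = 0.0226.

ME = 0.0226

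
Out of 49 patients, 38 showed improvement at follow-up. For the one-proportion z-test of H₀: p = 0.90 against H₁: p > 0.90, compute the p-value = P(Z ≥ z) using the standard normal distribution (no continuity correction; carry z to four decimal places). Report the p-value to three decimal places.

The sample proportion is 38/49 = 0.77551.
Under H₀, SE = √(p₀(1−p₀)/n) = √(0.90·0.10/49) = √0.001836735 = 0.042857.
z = (p̂ − p₀)/SE = (38/49 − 0.90)/0.042857 ≈ -2.9048.
p-value = P(Z ≥ z) with z = -2.9048 → 0.998.

p-value = 0.998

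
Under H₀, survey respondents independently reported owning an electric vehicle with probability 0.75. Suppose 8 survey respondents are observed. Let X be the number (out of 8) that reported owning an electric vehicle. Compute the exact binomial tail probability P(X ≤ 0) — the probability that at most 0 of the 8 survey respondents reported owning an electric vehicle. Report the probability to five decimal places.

P = 0.00002

X is binomial with n = 8 and p = 0.75.
P(X ≤ 0) = C(8,0)·0.75^0·0.25^8.
= 0.000015 = 0.00002.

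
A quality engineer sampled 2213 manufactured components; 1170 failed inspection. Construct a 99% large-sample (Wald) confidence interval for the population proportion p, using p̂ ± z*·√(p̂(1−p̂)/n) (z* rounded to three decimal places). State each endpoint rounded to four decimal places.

With x = 1170 successes in n = 2213, p̂ = 0.52869.
Standard error of p̂: √(0.249177/2213) = √0.000112597 = 0.010611.
The 99% critical value is z* = 2.576.
Margin = 2.576·0.010611 = 0.02733.
So the interval runs from 0.5014 to 0.5560.

(0.5014, 0.5560)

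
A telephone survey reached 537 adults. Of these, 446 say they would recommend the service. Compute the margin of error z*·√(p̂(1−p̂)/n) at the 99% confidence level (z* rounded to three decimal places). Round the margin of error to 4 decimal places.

ME = 0.0417

Sample proportion p̂ = 446/537 = 0.83054.
SE(p̂) = √(0.83054·0.16946/537) = 0.016189.
z* = 2.576 at the 99% level.
So ME = 0.0417.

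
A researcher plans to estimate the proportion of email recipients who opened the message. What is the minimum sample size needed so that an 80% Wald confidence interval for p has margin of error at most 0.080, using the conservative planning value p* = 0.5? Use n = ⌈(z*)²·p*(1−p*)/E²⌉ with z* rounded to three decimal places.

n = 65

The 80% critical value is z* = 1.282.
p*(1−p*) = 0.2500.
(z*)²·p*(1−p*)/E² = 1.643524·0.2500/0.006400 = 64.200.
Rounding up, n = 65.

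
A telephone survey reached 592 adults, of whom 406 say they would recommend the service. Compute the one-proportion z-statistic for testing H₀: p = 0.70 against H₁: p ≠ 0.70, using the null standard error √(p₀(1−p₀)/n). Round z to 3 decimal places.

With x = 406 successes in n = 592, p̂ = 0.68581.
Null standard error: √(0.70·0.30/592) = √0.000354730 = 0.018834.
z = (0.68581 − 0.70)/0.018834 = -0.01419/0.018834 = -0.753.

z = -0.753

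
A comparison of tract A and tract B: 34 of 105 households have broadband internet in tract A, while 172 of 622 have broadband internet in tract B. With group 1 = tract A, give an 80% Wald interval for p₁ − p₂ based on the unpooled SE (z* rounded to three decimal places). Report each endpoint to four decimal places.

p̂₁ = 0.32381, p̂₂ = 0.27653, so the observed difference is 0.04728.
SE = √(0.002085304 + 0.000321640) = √0.002406944 = 0.049061.
The 80% critical value is z* = 1.282. Margin = 1.282·0.049061 = 0.06290.
So the interval runs from -0.0156 to 0.1102.

(-0.0156, 0.1102)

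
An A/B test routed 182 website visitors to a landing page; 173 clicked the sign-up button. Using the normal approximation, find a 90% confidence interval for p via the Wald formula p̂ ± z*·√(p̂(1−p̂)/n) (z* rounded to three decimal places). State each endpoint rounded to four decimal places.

(0.9241, 0.9770)

Sample proportion p̂ = 173/182 = 0.95055.
Standard error of p̂: √(0.047005/182) = √0.000258270 = 0.016071.
z* = 1.645 at the 90% level.
Margin of error: 1.645 × 0.016071 = 0.02644.
So the interval runs from 0.9241 to 0.9770.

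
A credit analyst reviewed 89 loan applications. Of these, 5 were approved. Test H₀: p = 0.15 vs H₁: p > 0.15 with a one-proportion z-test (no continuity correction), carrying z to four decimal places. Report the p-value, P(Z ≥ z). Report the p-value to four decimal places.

p-value = 0.9934

The sample proportion is 5/89 = 0.05618.
SE₀ = √(0.15·0.85/89) = 0.037849.
z = (p̂ − p₀)/SE = (5/89 − 0.15)/0.037849 ≈ -2.4788.
From the standard normal, P(Z ≥ z) = 0.9934.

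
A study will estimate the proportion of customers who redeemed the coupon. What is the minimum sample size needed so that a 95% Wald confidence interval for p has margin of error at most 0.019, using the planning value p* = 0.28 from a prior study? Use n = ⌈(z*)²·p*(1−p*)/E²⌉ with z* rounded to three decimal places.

n = 2146

The 95% critical value is z* = 1.960.
p*(1−p*) = 0.28·0.72 = 0.2016.
(z*)²·p*(1−p*)/E² = 3.841600·0.2016/0.000361 = 2145.337.
Rounding up, n = 2146.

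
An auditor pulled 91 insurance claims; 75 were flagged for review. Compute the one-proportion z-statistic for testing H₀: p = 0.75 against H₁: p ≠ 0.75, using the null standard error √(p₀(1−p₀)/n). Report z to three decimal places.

z = 1.634

The sample proportion is 75/91 = 0.82418.
SE₀ = √(0.75·0.25/91) = 0.045392.
z = (p̂ − p₀)/SE = (0.82418 − 0.75)/0.045392 = 1.634.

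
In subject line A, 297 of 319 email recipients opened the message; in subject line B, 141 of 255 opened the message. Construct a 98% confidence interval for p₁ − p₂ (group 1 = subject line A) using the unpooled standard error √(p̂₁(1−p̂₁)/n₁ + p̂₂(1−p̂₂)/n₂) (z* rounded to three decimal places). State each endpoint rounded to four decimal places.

(0.2985, 0.4577)

p̂₁ = 297/319 = 0.93103, p̂₂ = 141/255 = 0.55294; p̂₁ − p̂₂ = 0.37809.
Unpooled SE = √(p̂₁(1−p̂₁)/n₁ + p̂₂(1−p̂₂)/n₂) = √(0.000201283 + 0.000969401) = 0.034215.
For 98% confidence, z* = 2.326. Margin of error = 0.07958.
So the interval runs from 0.2985 to 0.4577.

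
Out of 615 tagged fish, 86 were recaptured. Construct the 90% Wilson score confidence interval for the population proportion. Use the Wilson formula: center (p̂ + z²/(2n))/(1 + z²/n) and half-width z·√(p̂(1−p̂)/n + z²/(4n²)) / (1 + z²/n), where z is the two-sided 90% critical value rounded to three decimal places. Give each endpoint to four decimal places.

(0.1184, 0.1644)

p̂ = 86/615 = 0.13984; z = 1.645, so z² = 2.706025.
Denominator 1 + z²/n = 1 + 2.706025/615 = 1.004400.
Adjusted center: (0.13984 + z²/(2n))/1.004400 = 0.14142.
Radicand: p̂(1−p̂)/n + z²/(4n²) = 0.000195582 + 0.000001789 = 0.000197371.
Half-width = z·√(radicand)/denom = 1.645·0.014049/1.004400 = 0.02301.
Interval: 0.14142 ± 0.02301 → (0.1184, 0.1644).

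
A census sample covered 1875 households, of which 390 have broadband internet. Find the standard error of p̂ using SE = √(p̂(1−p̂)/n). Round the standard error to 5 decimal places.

Sample proportion p̂ = 390/1875 = 0.20800.
p̂(1−p̂) = 0.164736.
Dividing by n and taking the root: √0.000087859 = 0.00937.

SE = 0.00937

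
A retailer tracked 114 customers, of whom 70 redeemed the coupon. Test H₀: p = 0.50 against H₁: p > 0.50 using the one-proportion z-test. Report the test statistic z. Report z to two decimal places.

With x = 70 successes in n = 114, p̂ = 0.61404.
Under H₀, SE = √(p₀(1−p₀)/n) = √(0.50·0.50/114) = √0.002192982 = 0.046829.
Test statistic: z = 0.11404/0.046829 = 2.44.

z = 2.44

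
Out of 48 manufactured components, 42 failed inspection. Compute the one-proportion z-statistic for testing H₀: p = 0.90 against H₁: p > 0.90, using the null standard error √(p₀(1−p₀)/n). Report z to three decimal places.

z = -0.577

The sample proportion is 42/48 = 0.87500.
Null standard error: √(0.90·0.10/48) = √0.001875000 = 0.043301.
z = (0.87500 − 0.90)/0.043301 = -0.02500/0.043301 = -0.577.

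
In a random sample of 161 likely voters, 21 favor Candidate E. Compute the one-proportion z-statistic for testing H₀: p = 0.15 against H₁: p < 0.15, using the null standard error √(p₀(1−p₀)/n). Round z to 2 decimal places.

z = -0.70

The sample proportion is 21/161 = 0.13043.
SE₀ = √(0.15·0.85/161) = 0.028141.
z = (p̂ − p₀)/SE = (0.13043 − 0.15)/0.028141 = -0.70.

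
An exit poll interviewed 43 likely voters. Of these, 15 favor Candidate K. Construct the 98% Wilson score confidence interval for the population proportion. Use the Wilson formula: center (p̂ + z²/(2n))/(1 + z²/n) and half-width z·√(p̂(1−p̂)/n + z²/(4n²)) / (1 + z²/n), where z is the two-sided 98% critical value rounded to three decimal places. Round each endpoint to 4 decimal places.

(0.2055, 0.5260)

Here p̂ = 15/43 = 0.34884 and z = 2.326 (z² = 5.410276).
1 + z²/n = 1.125820.
Center = (0.34884 + 0.062910)/1.125820 = 0.36573.
Radicand: p̂(1−p̂)/n + z²/(4n²) = 0.005282554 + 0.000731514 = 0.006014068.
Half-width = z·√(radicand)/denom = 2.326·0.077550/1.125820 = 0.16022.
CI: 0.36573 ± 0.16022 = (0.2055, 0.5260).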